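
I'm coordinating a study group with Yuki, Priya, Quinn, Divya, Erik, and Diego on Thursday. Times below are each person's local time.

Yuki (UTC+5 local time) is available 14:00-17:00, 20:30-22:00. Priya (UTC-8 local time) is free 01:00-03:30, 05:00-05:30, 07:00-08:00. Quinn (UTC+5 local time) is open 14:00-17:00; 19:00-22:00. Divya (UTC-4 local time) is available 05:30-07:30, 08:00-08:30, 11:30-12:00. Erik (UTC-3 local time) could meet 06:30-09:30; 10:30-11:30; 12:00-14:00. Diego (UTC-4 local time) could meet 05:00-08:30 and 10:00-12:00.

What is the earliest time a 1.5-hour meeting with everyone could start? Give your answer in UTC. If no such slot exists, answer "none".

Yuki in UTC: 09:00-12:00, 15:30-17:00 (subtract 5h to convert from UTC+5).
Priya in UTC: 09:00-11:30, 13:00-13:30, 15:00-16:00 (add 8h to convert from UTC-8).
Quinn in UTC: 09:00-12:00, 14:00-17:00 (subtract 5h to convert from UTC+5).
Divya in UTC: 09:30-11:30, 12:00-12:30, 15:30-16:00 (add 4h to convert from UTC-4).
Erik in UTC: 09:30-12:30, 13:30-14:30, 15:00-17:00 (add 3h to convert from UTC-3).
Diego in UTC: 09:00-12:30, 14:00-16:00 (add 4h to convert from UTC-4).
Yuki ∩ Priya: 09:00-11:30, 15:30-16:00.
Yuki ∩ Priya ∩ Quinn: 09:00-11:30, 15:30-16:00.
Yuki ∩ Priya ∩ Quinn ∩ Divya: 09:30-11:30, 15:30-16:00.
Yuki ∩ Priya ∩ Quinn ∩ Divya ∩ Erik: 09:30-11:30, 15:30-16:00.
Yuki ∩ Priya ∩ Quinn ∩ Divya ∩ Erik ∩ Diego: 09:30-11:30, 15:30-16:00.
The first common window of at least 90 minutes is 09:30-11:30, so the earliest start is 09:30.

09:30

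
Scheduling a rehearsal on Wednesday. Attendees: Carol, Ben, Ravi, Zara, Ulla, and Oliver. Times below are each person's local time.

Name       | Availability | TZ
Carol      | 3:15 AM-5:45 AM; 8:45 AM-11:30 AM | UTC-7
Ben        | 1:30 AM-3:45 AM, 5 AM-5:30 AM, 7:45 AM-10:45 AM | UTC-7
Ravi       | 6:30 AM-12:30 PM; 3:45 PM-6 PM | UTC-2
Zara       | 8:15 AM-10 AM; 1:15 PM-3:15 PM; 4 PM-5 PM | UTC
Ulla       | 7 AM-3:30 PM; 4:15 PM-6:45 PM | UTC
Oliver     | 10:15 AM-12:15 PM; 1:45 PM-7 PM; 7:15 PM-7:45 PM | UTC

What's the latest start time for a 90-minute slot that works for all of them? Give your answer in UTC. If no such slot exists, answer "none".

none

Carol in UTC: 10:15-12:45, 15:45-18:30 (add 7h to convert from UTC-7).
Ben in UTC: 08:30-10:45, 12:00-12:30, 14:45-17:45 (add 7h to convert from UTC-7).
Ravi in UTC: 08:30-14:30, 17:45-20:00 (add 2h to convert from UTC-2).
Zara in UTC: 08:15-10:00, 13:15-15:15, 16:00-17:00.
Ulla in UTC: 07:00-15:30, 16:15-18:45.
Oliver in UTC: 10:15-12:15, 13:45-19:00, 19:15-19:45.
Carol ∩ Ben: 10:15-10:45, 12:00-12:30, 15:45-17:45.
Carol ∩ Ben ∩ Ravi: 10:15-10:45, 12:00-12:30.
Carol ∩ Ben ∩ Ravi ∩ Zara: ∅.
Carol ∩ Ben ∩ Ravi ∩ Zara ∩ Ulla: ∅.
Carol ∩ Ben ∩ Ravi ∩ Zara ∩ Ulla ∩ Oliver: ∅.
There is no time when everyone is free.
No common window is at least 90 minutes long.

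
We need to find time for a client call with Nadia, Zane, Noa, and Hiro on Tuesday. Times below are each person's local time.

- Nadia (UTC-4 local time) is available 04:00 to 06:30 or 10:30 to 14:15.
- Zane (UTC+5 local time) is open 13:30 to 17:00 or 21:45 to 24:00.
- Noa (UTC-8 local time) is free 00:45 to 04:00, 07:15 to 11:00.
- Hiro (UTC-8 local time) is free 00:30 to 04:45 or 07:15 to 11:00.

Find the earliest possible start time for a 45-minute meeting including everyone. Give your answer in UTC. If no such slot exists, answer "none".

Nadia in UTC: 08:00-10:30, 14:30-18:15 (add 4h to convert from UTC-4).
Zane in UTC: 08:30-12:00, 16:45-19:00 (subtract 5h to convert from UTC+5).
Noa in UTC: 08:45-12:00, 15:15-19:00 (add 8h to convert from UTC-8).
Hiro in UTC: 08:30-12:45, 15:15-19:00 (add 8h to convert from UTC-8).
Nadia ∩ Zane: 08:30-10:30, 16:45-18:15.
Nadia ∩ Zane ∩ Noa: 08:45-10:30, 16:45-18:15.
Nadia ∩ Zane ∩ Noa ∩ Hiro: 08:45-10:30, 16:45-18:15.
The first common window of at least 45 minutes is 08:45-10:30, so the earliest start is 08:45.

08:45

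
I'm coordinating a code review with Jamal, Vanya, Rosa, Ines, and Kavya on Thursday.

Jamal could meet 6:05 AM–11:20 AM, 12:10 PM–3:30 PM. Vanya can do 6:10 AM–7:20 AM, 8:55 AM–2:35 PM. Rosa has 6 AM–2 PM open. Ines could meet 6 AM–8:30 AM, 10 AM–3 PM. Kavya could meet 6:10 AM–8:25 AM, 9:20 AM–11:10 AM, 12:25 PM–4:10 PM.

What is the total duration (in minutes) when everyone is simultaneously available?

Jamal ∩ Vanya: 06:10-07:20, 08:55-11:20, 12:10-14:35.
Jamal ∩ Vanya ∩ Rosa: 06:10-07:20, 08:55-11:20, 12:10-14:00.
Jamal ∩ Vanya ∩ Rosa ∩ Ines: 06:10-07:20, 10:00-11:20, 12:10-14:00.
Jamal ∩ Vanya ∩ Rosa ∩ Ines ∩ Kavya: 06:10-07:20, 10:00-11:10, 12:25-14:00.
Summing the common windows: 70 + 70 + 95 = 235 minutes.

235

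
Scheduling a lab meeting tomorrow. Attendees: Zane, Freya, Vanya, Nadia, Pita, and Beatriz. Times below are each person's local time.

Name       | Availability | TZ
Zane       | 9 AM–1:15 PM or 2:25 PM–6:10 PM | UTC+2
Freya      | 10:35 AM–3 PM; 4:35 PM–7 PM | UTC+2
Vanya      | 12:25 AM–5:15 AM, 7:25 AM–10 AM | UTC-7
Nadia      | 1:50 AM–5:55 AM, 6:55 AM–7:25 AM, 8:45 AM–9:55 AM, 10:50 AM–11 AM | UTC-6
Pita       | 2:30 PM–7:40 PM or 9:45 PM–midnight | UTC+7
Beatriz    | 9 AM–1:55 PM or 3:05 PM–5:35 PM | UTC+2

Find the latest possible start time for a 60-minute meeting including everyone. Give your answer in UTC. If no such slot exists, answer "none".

10:15

Zane in UTC: 07:00-11:15, 12:25-16:10 (subtract 2h to convert from UTC+2).
Freya in UTC: 08:35-13:00, 14:35-17:00 (subtract 2h to convert from UTC+2).
Vanya in UTC: 07:25-12:15, 14:25-17:00 (add 7h to convert from UTC-7).
Nadia in UTC: 07:50-11:55, 12:55-13:25, 14:45-15:55, 16:50-17:00 (add 6h to convert from UTC-6).
Pita in UTC: 07:30-12:40, 14:45-17:00 (subtract 7h to convert from UTC+7).
Beatriz in UTC: 07:00-11:55, 13:05-15:35 (subtract 2h to convert from UTC+2).
Zane ∩ Freya: 08:35-11:15, 12:25-13:00, 14:35-16:10.
Zane ∩ Freya ∩ Vanya: 08:35-11:15, 14:35-16:10.
Zane ∩ Freya ∩ Vanya ∩ Nadia: 08:35-11:15, 14:45-15:55.
Zane ∩ Freya ∩ Vanya ∩ Nadia ∩ Pita: 08:35-11:15, 14:45-15:55.
Zane ∩ Freya ∩ Vanya ∩ Nadia ∩ Pita ∩ Beatriz: 08:35-11:15, 14:45-15:35.
The last common window of at least 60 minutes is 08:35-11:15; a 60-minute meeting can start as late as 10:15 and still end by 11:15.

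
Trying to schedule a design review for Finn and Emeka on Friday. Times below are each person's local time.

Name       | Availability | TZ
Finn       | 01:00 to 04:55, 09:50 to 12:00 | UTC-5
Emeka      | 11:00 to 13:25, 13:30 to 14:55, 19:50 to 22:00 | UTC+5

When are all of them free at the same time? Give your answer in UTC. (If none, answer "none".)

Finn in UTC: 06:00-09:55, 14:50-17:00 (add 5h to convert from UTC-5).
Emeka in UTC: 06:00-08:25, 08:30-09:55, 14:50-17:00 (subtract 5h to convert from UTC+5).
Finn ∩ Emeka: 06:00-08:25, 08:30-09:55, 14:50-17:00.
Those are the intersection windows.

06:00-08:25, 08:30-09:55, 14:50-17:00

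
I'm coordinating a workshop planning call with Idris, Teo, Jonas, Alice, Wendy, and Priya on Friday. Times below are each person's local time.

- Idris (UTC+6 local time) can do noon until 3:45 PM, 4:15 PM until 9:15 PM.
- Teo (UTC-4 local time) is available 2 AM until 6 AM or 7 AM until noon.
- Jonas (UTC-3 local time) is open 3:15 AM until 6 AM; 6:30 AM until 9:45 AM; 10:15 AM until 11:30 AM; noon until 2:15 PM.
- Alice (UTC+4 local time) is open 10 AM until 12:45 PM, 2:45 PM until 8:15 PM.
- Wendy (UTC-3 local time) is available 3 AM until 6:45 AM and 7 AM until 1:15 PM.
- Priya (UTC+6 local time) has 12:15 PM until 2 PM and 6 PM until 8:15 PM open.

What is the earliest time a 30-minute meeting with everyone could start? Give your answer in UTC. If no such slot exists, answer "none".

Idris in UTC: 06:00-09:45, 10:15-15:15 (subtract 6h to convert from UTC+6).
Teo in UTC: 06:00-10:00, 11:00-16:00 (add 4h to convert from UTC-4).
Jonas in UTC: 06:15-09:00, 09:30-12:45, 13:15-14:30, 15:00-17:15 (add 3h to convert from UTC-3).
Alice in UTC: 06:00-08:45, 10:45-16:15 (subtract 4h to convert from UTC+4).
Wendy in UTC: 06:00-09:45, 10:00-16:15 (add 3h to convert from UTC-3).
Priya in UTC: 06:15-08:00, 12:00-14:15 (subtract 6h to convert from UTC+6).
Idris ∩ Teo: 06:00-09:45, 11:00-15:15.
Idris ∩ Teo ∩ Jonas: 06:15-09:00, 09:30-09:45, 11:00-12:45, 13:15-14:30, 15:00-15:15.
Idris ∩ Teo ∩ Jonas ∩ Alice: 06:15-08:45, 11:00-12:45, 13:15-14:30, 15:00-15:15.
Idris ∩ Teo ∩ Jonas ∩ Alice ∩ Wendy: 06:15-08:45, 11:00-12:45, 13:15-14:30, 15:00-15:15.
Idris ∩ Teo ∩ Jonas ∩ Alice ∩ Wendy ∩ Priya: 06:15-08:00, 12:00-12:45, 13:15-14:15.
The first common window of at least 30 minutes is 06:15-08:00, so the earliest start is 06:15.

06:15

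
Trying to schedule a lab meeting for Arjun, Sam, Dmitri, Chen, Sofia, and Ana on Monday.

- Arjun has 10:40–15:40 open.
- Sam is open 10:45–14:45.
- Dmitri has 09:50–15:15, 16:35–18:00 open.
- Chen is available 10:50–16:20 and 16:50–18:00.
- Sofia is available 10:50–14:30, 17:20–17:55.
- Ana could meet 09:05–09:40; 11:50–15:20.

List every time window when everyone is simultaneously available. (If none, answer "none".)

Arjun ∩ Sam: 10:45-14:45.
Arjun ∩ Sam ∩ Dmitri: 10:45-14:45.
Arjun ∩ Sam ∩ Dmitri ∩ Chen: 10:50-14:45.
Arjun ∩ Sam ∩ Dmitri ∩ Chen ∩ Sofia: 10:50-14:30.
Arjun ∩ Sam ∩ Dmitri ∩ Chen ∩ Sofia ∩ Ana: 11:50-14:30.
Those are the intersection windows.

11:50-14:30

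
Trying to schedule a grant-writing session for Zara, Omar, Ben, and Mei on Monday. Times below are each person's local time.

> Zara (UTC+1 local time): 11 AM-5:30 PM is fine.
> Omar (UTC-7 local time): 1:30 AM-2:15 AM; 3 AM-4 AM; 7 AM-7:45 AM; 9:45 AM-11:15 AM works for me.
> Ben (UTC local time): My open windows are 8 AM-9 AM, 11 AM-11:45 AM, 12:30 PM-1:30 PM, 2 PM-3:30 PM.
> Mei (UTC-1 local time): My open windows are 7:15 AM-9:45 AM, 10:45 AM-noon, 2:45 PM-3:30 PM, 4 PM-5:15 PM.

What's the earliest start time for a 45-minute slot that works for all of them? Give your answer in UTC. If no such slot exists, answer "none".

Zara in UTC: 10:00-16:30 (subtract 1h to convert from UTC+1).
Omar in UTC: 08:30-09:15, 10:00-11:00, 14:00-14:45, 16:45-18:15 (add 7h to convert from UTC-7).
Ben in UTC: 08:00-09:00, 11:00-11:45, 12:30-13:30, 14:00-15:30.
Mei in UTC: 08:15-10:45, 11:45-13:00, 15:45-16:30, 17:00-18:15 (add 1h to convert from UTC-1).
Zara ∩ Omar: 10:00-11:00, 14:00-14:45.
Zara ∩ Omar ∩ Ben: 14:00-14:45.
Zara ∩ Omar ∩ Ben ∩ Mei: ∅.
There is no time when everyone is free.
No common window is at least 45 minutes long.

none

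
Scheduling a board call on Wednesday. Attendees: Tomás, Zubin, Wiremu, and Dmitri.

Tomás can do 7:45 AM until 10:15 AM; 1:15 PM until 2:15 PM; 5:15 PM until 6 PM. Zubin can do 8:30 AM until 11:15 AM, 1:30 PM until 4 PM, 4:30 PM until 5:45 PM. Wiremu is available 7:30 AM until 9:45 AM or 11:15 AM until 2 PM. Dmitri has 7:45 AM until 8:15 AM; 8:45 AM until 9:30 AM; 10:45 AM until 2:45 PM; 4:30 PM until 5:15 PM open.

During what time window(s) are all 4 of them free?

08:45-09:30, 13:30-14:00

Tomás ∩ Zubin: 08:30-10:15, 13:30-14:15, 17:15-17:45.
Tomás ∩ Zubin ∩ Wiremu: 08:30-09:45, 13:30-14:00.
Tomás ∩ Zubin ∩ Wiremu ∩ Dmitri: 08:45-09:30, 13:30-14:00.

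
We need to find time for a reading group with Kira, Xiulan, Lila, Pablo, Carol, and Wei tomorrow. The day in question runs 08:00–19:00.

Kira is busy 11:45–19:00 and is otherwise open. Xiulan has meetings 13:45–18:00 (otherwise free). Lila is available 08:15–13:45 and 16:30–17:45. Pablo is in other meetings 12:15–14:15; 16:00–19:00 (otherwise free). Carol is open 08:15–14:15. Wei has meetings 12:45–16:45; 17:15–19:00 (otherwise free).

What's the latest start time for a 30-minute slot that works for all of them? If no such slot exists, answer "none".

Kira free: 08:00-11:45 (invert busy blocks within the working day).
Xiulan free: 08:00-13:45, 18:00-19:00 (invert busy blocks within the working day).
Lila free: 08:15-13:45, 16:30-17:45.
Pablo free: 08:00-12:15, 14:15-16:00 (invert busy blocks within the working day).
Carol free: 08:15-14:15.
Wei free: 08:00-12:45, 16:45-17:15 (invert busy blocks within the working day).
Kira ∩ Xiulan: 08:00-11:45.
Kira ∩ Xiulan ∩ Lila: 08:15-11:45.
Kira ∩ Xiulan ∩ Lila ∩ Pablo: 08:15-11:45.
Kira ∩ Xiulan ∩ Lila ∩ Pablo ∩ Carol: 08:15-11:45.
Kira ∩ Xiulan ∩ Lila ∩ Pablo ∩ Carol ∩ Wei: 08:15-11:45.
The last common window of at least 30 minutes is 08:15-11:45; a 30-minute meeting can start as late as 11:15 and still end by 11:45.

11:15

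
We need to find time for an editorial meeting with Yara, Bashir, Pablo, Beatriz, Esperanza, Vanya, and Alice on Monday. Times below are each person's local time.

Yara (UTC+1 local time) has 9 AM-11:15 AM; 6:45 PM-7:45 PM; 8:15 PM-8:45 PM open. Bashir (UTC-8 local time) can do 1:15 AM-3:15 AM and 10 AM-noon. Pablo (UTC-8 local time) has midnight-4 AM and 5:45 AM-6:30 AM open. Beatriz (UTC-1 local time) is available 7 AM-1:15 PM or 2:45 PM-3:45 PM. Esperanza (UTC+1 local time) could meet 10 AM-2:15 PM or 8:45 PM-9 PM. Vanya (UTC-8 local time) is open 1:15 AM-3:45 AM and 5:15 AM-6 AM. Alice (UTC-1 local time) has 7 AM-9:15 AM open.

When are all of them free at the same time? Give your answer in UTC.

Yara in UTC: 08:00-10:15, 17:45-18:45, 19:15-19:45 (subtract 1h to convert from UTC+1).
Bashir in UTC: 09:15-11:15, 18:00-20:00 (add 8h to convert from UTC-8).
Pablo in UTC: 08:00-12:00, 13:45-14:30 (add 8h to convert from UTC-8).
Beatriz in UTC: 08:00-14:15, 15:45-16:45 (add 1h to convert from UTC-1).
Esperanza in UTC: 09:00-13:15, 19:45-20:00 (subtract 1h to convert from UTC+1).
Vanya in UTC: 09:15-11:45, 13:15-14:00 (add 8h to convert from UTC-8).
Alice in UTC: 08:00-10:15 (add 1h to convert from UTC-1).
Yara ∩ Bashir: 09:15-10:15, 18:00-18:45, 19:15-19:45.
Yara ∩ Bashir ∩ Pablo: 09:15-10:15.
Yara ∩ Bashir ∩ Pablo ∩ Beatriz: 09:15-10:15.
Yara ∩ Bashir ∩ Pablo ∩ Beatriz ∩ Esperanza: 09:15-10:15.
Yara ∩ Bashir ∩ Pablo ∩ Beatriz ∩ Esperanza ∩ Vanya: 09:15-10:15.
Yara ∩ Bashir ∩ Pablo ∩ Beatriz ∩ Esperanza ∩ Vanya ∩ Alice: 09:15-10:15.

09:15-10:15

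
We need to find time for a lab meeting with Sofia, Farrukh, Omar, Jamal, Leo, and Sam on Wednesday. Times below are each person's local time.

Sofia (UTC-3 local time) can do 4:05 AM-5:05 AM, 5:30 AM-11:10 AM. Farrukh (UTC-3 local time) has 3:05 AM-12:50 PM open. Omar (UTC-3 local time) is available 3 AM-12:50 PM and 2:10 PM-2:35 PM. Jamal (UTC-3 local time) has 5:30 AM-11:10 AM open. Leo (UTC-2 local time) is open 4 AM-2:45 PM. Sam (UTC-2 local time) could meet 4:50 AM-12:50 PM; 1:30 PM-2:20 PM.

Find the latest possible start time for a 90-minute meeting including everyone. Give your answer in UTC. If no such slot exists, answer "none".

Sofia in UTC: 07:05-08:05, 08:30-14:10 (add 3h to convert from UTC-3).
Farrukh in UTC: 06:05-15:50 (add 3h to convert from UTC-3).
Omar in UTC: 06:00-15:50, 17:10-17:35 (add 3h to convert from UTC-3).
Jamal in UTC: 08:30-14:10 (add 3h to convert from UTC-3).
Leo in UTC: 06:00-16:45 (add 2h to convert from UTC-2).
Sam in UTC: 06:50-14:50, 15:30-16:20 (add 2h to convert from UTC-2).
Sofia ∩ Farrukh: 07:05-08:05, 08:30-14:10.
Sofia ∩ Farrukh ∩ Omar: 07:05-08:05, 08:30-14:10.
Sofia ∩ Farrukh ∩ Omar ∩ Jamal: 08:30-14:10.
Sofia ∩ Farrukh ∩ Omar ∩ Jamal ∩ Leo: 08:30-14:10.
Sofia ∩ Farrukh ∩ Omar ∩ Jamal ∩ Leo ∩ Sam: 08:30-14:10.
The last common window of at least 90 minutes is 08:30-14:10; a 90-minute meeting can start as late as 12:40 and still end by 14:10.

12:40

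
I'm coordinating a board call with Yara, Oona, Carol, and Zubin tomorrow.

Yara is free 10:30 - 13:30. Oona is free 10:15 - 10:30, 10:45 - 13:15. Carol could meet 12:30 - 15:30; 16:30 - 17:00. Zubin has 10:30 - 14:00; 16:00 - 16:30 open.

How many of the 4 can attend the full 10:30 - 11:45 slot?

2

Yara and Zubin can make the full 10:30-11:45 slot — that's 2.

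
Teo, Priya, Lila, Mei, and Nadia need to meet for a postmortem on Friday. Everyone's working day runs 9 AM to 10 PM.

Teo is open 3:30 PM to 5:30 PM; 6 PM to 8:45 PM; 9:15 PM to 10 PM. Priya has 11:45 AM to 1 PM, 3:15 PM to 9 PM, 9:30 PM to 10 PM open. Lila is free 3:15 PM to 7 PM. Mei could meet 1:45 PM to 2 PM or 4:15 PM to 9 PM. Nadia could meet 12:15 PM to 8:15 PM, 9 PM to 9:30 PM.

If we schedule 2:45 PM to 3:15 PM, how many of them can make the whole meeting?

Nadia can make the full 14:45-15:15 slot — that's 1.

1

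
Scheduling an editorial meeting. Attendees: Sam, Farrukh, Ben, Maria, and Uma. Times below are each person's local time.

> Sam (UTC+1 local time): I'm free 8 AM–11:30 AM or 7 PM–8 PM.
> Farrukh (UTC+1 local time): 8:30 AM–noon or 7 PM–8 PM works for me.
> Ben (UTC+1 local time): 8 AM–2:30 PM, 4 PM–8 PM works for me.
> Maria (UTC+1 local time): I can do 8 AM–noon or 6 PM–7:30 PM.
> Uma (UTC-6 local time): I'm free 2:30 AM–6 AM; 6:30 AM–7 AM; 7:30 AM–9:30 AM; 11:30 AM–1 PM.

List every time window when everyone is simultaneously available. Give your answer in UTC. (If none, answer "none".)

08:30-10:30, 18:00-18:30

Sam in UTC: 07:00-10:30, 18:00-19:00 (subtract 1h to convert from UTC+1).
Farrukh in UTC: 07:30-11:00, 18:00-19:00 (subtract 1h to convert from UTC+1).
Ben in UTC: 07:00-13:30, 15:00-19:00 (subtract 1h to convert from UTC+1).
Maria in UTC: 07:00-11:00, 17:00-18:30 (subtract 1h to convert from UTC+1).
Uma in UTC: 08:30-12:00, 12:30-13:00, 13:30-15:30, 17:30-19:00 (add 6h to convert from UTC-6).
Sam ∩ Farrukh: 07:30-10:30, 18:00-19:00.
Sam ∩ Farrukh ∩ Ben: 07:30-10:30, 18:00-19:00.
Sam ∩ Farrukh ∩ Ben ∩ Maria: 07:30-10:30, 18:00-18:30.
Sam ∩ Farrukh ∩ Ben ∩ Maria ∩ Uma: 08:30-10:30, 18:00-18:30.
So the common availability across everyone is 08:30-10:30, 18:00-18:30.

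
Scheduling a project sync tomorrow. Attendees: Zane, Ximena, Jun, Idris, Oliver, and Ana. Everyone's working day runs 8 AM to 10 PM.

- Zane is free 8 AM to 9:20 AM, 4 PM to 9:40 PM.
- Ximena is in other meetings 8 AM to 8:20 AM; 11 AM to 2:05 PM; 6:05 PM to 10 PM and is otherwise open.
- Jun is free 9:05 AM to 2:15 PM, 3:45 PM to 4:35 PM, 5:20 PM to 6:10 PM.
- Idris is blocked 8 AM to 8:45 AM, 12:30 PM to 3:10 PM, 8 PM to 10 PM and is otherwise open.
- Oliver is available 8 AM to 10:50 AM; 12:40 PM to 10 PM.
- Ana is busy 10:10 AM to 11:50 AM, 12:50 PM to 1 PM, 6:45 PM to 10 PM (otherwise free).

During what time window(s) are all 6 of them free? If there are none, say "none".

09:05-09:20, 16:00-16:35, 17:20-18:05

Zane free: 08:00-09:20, 16:00-21:40.
Ximena free: 08:20-11:00, 14:05-18:05 (invert busy blocks within the working day).
Jun free: 09:05-14:15, 15:45-16:35, 17:20-18:10.
Idris free: 08:45-12:30, 15:10-20:00 (invert busy blocks within the working day).
Oliver free: 08:00-10:50, 12:40-22:00.
Ana free: 08:00-10:10, 11:50-12:50, 13:00-18:45 (invert busy blocks within the working day).
Zane ∩ Ximena: 08:20-09:20, 16:00-18:05.
Zane ∩ Ximena ∩ Jun: 09:05-09:20, 16:00-16:35, 17:20-18:05.
Zane ∩ Ximena ∩ Jun ∩ Idris: 09:05-09:20, 16:00-16:35, 17:20-18:05.
Zane ∩ Ximena ∩ Jun ∩ Idris ∩ Oliver: 09:05-09:20, 16:00-16:35, 17:20-18:05.
Zane ∩ Ximena ∩ Jun ∩ Idris ∩ Oliver ∩ Ana: 09:05-09:20, 16:00-16:35, 17:20-18:05.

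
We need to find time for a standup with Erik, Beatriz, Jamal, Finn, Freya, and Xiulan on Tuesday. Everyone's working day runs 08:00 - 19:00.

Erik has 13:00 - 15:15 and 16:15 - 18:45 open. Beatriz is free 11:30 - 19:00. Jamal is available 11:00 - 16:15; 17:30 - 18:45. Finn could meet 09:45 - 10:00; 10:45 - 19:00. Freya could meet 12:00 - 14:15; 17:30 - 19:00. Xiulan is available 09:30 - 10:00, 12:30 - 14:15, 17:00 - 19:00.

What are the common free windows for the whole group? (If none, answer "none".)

13:00-14:15, 17:30-18:45

Erik ∩ Beatriz: 13:00-15:15, 16:15-18:45.
Erik ∩ Beatriz ∩ Jamal: 13:00-15:15, 17:30-18:45.
Erik ∩ Beatriz ∩ Jamal ∩ Finn: 13:00-15:15, 17:30-18:45.
Erik ∩ Beatriz ∩ Jamal ∩ Finn ∩ Freya: 13:00-14:15, 17:30-18:45.
Erik ∩ Beatriz ∩ Jamal ∩ Finn ∩ Freya ∩ Xiulan: 13:00-14:15, 17:30-18:45.
Those are the intersection windows.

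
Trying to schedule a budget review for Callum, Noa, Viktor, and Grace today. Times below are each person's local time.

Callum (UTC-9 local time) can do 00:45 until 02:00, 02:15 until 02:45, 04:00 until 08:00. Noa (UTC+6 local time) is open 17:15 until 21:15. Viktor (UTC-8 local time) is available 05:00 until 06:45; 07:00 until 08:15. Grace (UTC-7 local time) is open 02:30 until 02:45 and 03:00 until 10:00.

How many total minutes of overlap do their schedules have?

120

Callum in UTC: 09:45-11:00, 11:15-11:45, 13:00-17:00 (add 9h to convert from UTC-9).
Noa in UTC: 11:15-15:15 (subtract 6h to convert from UTC+6).
Viktor in UTC: 13:00-14:45, 15:00-16:15 (add 8h to convert from UTC-8).
Grace in UTC: 09:30-09:45, 10:00-17:00 (add 7h to convert from UTC-7).
Callum ∩ Noa: 11:15-11:45, 13:00-15:15.
Callum ∩ Noa ∩ Viktor: 13:00-14:45, 15:00-15:15.
Callum ∩ Noa ∩ Viktor ∩ Grace: 13:00-14:45, 15:00-15:15.
Summing the common windows: 105 + 15 = 120 minutes.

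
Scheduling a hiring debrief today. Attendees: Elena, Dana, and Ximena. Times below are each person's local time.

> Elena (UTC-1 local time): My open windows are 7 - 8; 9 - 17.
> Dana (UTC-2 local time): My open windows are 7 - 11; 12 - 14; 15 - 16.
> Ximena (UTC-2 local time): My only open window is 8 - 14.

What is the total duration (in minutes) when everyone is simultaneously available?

300

Elena in UTC: 08:00-09:00, 10:00-18:00 (add 1h to convert from UTC-1).
Dana in UTC: 09:00-13:00, 14:00-16:00, 17:00-18:00 (add 2h to convert from UTC-2).
Ximena in UTC: 10:00-16:00 (add 2h to convert from UTC-2).
Elena ∩ Dana: 10:00-13:00, 14:00-16:00, 17:00-18:00.
Elena ∩ Dana ∩ Ximena: 10:00-13:00, 14:00-16:00.
Those are the intersection windows.
Summing the common windows: 180 + 120 = 300 minutes.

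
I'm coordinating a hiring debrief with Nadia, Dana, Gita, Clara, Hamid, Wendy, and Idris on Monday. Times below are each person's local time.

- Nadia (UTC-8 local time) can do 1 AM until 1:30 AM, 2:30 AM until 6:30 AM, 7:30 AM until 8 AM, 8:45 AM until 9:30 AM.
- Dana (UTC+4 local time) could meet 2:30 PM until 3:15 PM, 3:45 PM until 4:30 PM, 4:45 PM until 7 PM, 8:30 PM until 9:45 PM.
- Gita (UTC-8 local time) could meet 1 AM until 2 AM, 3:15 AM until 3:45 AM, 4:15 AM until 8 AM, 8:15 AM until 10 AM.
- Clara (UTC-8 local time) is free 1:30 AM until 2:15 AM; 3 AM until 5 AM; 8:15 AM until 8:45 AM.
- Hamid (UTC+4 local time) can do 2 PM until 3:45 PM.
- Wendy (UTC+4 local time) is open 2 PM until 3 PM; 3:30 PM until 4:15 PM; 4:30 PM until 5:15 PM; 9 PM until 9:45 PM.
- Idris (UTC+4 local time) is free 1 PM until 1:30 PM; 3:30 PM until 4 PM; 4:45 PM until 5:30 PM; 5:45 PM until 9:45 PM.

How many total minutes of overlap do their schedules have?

0

Nadia in UTC: 09:00-09:30, 10:30-14:30, 15:30-16:00, 16:45-17:30 (add 8h to convert from UTC-8).
Dana in UTC: 10:30-11:15, 11:45-12:30, 12:45-15:00, 16:30-17:45 (subtract 4h to convert from UTC+4).
Gita in UTC: 09:00-10:00, 11:15-11:45, 12:15-16:00, 16:15-18:00 (add 8h to convert from UTC-8).
Clara in UTC: 09:30-10:15, 11:00-13:00, 16:15-16:45 (add 8h to convert from UTC-8).
Hamid in UTC: 10:00-11:45 (subtract 4h to convert from UTC+4).
Wendy in UTC: 10:00-11:00, 11:30-12:15, 12:30-13:15, 17:00-17:45 (subtract 4h to convert from UTC+4).
Idris in UTC: 09:00-09:30, 11:30-12:00, 12:45-13:30, 13:45-17:45 (subtract 4h to convert from UTC+4).
Nadia ∩ Dana: 10:30-11:15, 11:45-12:30, 12:45-14:30, 16:45-17:30.
Nadia ∩ Dana ∩ Gita: 12:15-12:30, 12:45-14:30, 16:45-17:30.
Nadia ∩ Dana ∩ Gita ∩ Clara: 12:15-12:30, 12:45-13:00.
Nadia ∩ Dana ∩ Gita ∩ Clara ∩ Hamid: ∅.
Nadia ∩ Dana ∩ Gita ∩ Clara ∩ Hamid ∩ Wendy: ∅.
Nadia ∩ Dana ∩ Gita ∩ Clara ∩ Hamid ∩ Wendy ∩ Idris: ∅.
There is no time when everyone is free.
There is no common window, so the total is 0 minutes.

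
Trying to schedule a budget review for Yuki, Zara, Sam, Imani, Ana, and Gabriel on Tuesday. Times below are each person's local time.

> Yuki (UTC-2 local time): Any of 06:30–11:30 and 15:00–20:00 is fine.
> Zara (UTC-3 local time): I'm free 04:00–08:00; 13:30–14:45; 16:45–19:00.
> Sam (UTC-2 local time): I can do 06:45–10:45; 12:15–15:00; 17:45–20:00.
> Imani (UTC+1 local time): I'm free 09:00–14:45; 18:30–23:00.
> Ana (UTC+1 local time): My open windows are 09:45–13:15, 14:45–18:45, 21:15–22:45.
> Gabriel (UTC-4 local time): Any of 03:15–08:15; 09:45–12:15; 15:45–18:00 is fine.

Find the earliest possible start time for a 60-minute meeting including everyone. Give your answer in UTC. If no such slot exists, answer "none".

Yuki in UTC: 08:30-13:30, 17:00-22:00 (add 2h to convert from UTC-2).
Zara in UTC: 07:00-11:00, 16:30-17:45, 19:45-22:00 (add 3h to convert from UTC-3).
Sam in UTC: 08:45-12:45, 14:15-17:00, 19:45-22:00 (add 2h to convert from UTC-2).
Imani in UTC: 08:00-13:45, 17:30-22:00 (subtract 1h to convert from UTC+1).
Ana in UTC: 08:45-12:15, 13:45-17:45, 20:15-21:45 (subtract 1h to convert from UTC+1).
Gabriel in UTC: 07:15-12:15, 13:45-16:15, 19:45-22:00 (add 4h to convert from UTC-4).
Yuki ∩ Zara: 08:30-11:00, 17:00-17:45, 19:45-22:00.
Yuki ∩ Zara ∩ Sam: 08:45-11:00, 19:45-22:00.
Yuki ∩ Zara ∩ Sam ∩ Imani: 08:45-11:00, 19:45-22:00.
Yuki ∩ Zara ∩ Sam ∩ Imani ∩ Ana: 08:45-11:00, 20:15-21:45.
Yuki ∩ Zara ∩ Sam ∩ Imani ∩ Ana ∩ Gabriel: 08:45-11:00, 20:15-21:45.
The first common window of at least 60 minutes is 08:45-11:00, so the earliest start is 08:45.

08:45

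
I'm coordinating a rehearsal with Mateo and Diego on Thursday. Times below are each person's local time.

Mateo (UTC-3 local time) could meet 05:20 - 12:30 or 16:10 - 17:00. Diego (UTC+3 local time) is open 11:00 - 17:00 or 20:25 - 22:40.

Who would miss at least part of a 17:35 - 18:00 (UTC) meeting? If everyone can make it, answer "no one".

Mateo

Mateo in UTC: 08:20-15:30, 19:10-20:00 (add 3h to convert from UTC-3).
Diego in UTC: 08:00-14:00, 17:25-19:40 (subtract 3h to convert from UTC+3).
Mateo: not fully free for 17:35-18:00. Diego: free for 17:35-18:00.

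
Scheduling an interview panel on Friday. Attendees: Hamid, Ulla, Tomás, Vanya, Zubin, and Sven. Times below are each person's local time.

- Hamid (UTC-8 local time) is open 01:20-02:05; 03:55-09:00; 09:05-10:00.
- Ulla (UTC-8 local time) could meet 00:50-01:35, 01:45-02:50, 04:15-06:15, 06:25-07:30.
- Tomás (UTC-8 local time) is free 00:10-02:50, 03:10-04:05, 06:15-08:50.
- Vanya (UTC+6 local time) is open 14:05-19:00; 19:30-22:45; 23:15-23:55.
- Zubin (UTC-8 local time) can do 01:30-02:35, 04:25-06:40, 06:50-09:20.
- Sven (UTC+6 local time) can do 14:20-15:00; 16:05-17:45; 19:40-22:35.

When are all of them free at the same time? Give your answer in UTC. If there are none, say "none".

Hamid in UTC: 09:20-10:05, 11:55-17:00, 17:05-18:00 (add 8h to convert from UTC-8).
Ulla in UTC: 08:50-09:35, 09:45-10:50, 12:15-14:15, 14:25-15:30 (add 8h to convert from UTC-8).
Tomás in UTC: 08:10-10:50, 11:10-12:05, 14:15-16:50 (add 8h to convert from UTC-8).
Vanya in UTC: 08:05-13:00, 13:30-16:45, 17:15-17:55 (subtract 6h to convert from UTC+6).
Zubin in UTC: 09:30-10:35, 12:25-14:40, 14:50-17:20 (add 8h to convert from UTC-8).
Sven in UTC: 08:20-09:00, 10:05-11:45, 13:40-16:35 (subtract 6h to convert from UTC+6).
Hamid ∩ Ulla: 09:20-09:35, 09:45-10:05, 12:15-14:15, 14:25-15:30.
Hamid ∩ Ulla ∩ Tomás: 09:20-09:35, 09:45-10:05, 14:25-15:30.
Hamid ∩ Ulla ∩ Tomás ∩ Vanya: 09:20-09:35, 09:45-10:05, 14:25-15:30.
Hamid ∩ Ulla ∩ Tomás ∩ Vanya ∩ Zubin: 09:30-09:35, 09:45-10:05, 14:25-14:40, 14:50-15:30.
Hamid ∩ Ulla ∩ Tomás ∩ Vanya ∩ Zubin ∩ Sven: 14:25-14:40, 14:50-15:30.

14:25-14:40, 14:50-15:30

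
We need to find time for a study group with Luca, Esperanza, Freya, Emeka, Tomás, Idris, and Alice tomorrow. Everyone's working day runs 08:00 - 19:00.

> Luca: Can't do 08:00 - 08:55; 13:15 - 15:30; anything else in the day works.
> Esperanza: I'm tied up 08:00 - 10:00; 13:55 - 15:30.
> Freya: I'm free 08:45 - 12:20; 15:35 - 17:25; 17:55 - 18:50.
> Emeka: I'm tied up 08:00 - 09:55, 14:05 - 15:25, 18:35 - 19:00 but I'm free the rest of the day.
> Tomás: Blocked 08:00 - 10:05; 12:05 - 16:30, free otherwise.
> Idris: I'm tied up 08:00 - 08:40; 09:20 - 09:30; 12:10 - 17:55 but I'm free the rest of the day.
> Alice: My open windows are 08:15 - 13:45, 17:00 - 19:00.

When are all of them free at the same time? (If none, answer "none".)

10:05-12:05, 17:55-18:35

Luca free: 08:55-13:15, 15:30-19:00 (invert busy blocks within the working day).
Esperanza free: 10:00-13:55, 15:30-19:00 (invert busy blocks within the working day).
Freya free: 08:45-12:20, 15:35-17:25, 17:55-18:50.
Emeka free: 09:55-14:05, 15:25-18:35 (invert busy blocks within the working day).
Tomás free: 10:05-12:05, 16:30-19:00 (invert busy blocks within the working day).
Idris free: 08:40-09:20, 09:30-12:10, 17:55-19:00 (invert busy blocks within the working day).
Alice free: 08:15-13:45, 17:00-19:00.
Luca ∩ Esperanza: 10:00-13:15, 15:30-19:00.
Luca ∩ Esperanza ∩ Freya: 10:00-12:20, 15:35-17:25, 17:55-18:50.
Luca ∩ Esperanza ∩ Freya ∩ Emeka: 10:00-12:20, 15:35-17:25, 17:55-18:35.
Luca ∩ Esperanza ∩ Freya ∩ Emeka ∩ Tomás: 10:05-12:05, 16:30-17:25, 17:55-18:35.
Luca ∩ Esperanza ∩ Freya ∩ Emeka ∩ Tomás ∩ Idris: 10:05-12:05, 17:55-18:35.
Luca ∩ Esperanza ∩ Freya ∩ Emeka ∩ Tomás ∩ Idris ∩ Alice: 10:05-12:05, 17:55-18:35.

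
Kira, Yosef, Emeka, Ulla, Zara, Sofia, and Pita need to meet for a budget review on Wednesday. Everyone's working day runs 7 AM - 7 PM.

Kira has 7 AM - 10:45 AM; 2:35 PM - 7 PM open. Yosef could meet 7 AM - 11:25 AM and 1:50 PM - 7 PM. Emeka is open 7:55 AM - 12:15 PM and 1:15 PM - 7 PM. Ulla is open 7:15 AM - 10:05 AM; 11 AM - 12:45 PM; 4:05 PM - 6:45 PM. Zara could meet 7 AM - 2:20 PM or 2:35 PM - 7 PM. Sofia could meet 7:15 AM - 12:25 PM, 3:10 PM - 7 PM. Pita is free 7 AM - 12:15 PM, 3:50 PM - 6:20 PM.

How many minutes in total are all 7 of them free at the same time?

265

Kira ∩ Yosef: 07:00-10:45, 14:35-19:00.
Kira ∩ Yosef ∩ Emeka: 07:55-10:45, 14:35-19:00.
Kira ∩ Yosef ∩ Emeka ∩ Ulla: 07:55-10:05, 16:05-18:45.
Kira ∩ Yosef ∩ Emeka ∩ Ulla ∩ Zara: 07:55-10:05, 16:05-18:45.
Kira ∩ Yosef ∩ Emeka ∩ Ulla ∩ Zara ∩ Sofia: 07:55-10:05, 16:05-18:45.
Kira ∩ Yosef ∩ Emeka ∩ Ulla ∩ Zara ∩ Sofia ∩ Pita: 07:55-10:05, 16:05-18:20.
So the common availability across everyone is 07:55-10:05, 16:05-18:20.
Summing the common windows: 130 + 135 = 265 minutes.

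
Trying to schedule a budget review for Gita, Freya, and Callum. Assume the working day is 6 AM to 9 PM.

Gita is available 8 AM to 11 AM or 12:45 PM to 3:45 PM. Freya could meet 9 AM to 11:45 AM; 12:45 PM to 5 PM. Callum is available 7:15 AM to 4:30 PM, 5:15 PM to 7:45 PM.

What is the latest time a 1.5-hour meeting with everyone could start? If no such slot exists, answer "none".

14:15

Gita ∩ Freya: 09:00-11:00, 12:45-15:45.
Gita ∩ Freya ∩ Callum: 09:00-11:00, 12:45-15:45.
Those are the intersection windows.
The last common window of at least 90 minutes is 12:45-15:45; a 90-minute meeting can start as late as 14:15 and still end by 15:45.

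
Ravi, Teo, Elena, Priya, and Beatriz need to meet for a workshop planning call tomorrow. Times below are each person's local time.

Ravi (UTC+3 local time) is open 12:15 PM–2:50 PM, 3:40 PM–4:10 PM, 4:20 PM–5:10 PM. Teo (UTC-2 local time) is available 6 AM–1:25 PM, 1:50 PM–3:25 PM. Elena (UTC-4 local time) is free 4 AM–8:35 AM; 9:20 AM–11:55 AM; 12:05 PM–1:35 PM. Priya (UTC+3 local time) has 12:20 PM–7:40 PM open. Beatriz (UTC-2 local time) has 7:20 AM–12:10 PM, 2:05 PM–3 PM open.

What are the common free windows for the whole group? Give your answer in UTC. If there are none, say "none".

Ravi in UTC: 09:15-11:50, 12:40-13:10, 13:20-14:10 (subtract 3h to convert from UTC+3).
Teo in UTC: 08:00-15:25, 15:50-17:25 (add 2h to convert from UTC-2).
Elena in UTC: 08:00-12:35, 13:20-15:55, 16:05-17:35 (add 4h to convert from UTC-4).
Priya in UTC: 09:20-16:40 (subtract 3h to convert from UTC+3).
Beatriz in UTC: 09:20-14:10, 16:05-17:00 (add 2h to convert from UTC-2).
Ravi ∩ Teo: 09:15-11:50, 12:40-13:10, 13:20-14:10.
Ravi ∩ Teo ∩ Elena: 09:15-11:50, 13:20-14:10.
Ravi ∩ Teo ∩ Elena ∩ Priya: 09:20-11:50, 13:20-14:10.
Ravi ∩ Teo ∩ Elena ∩ Priya ∩ Beatriz: 09:20-11:50, 13:20-14:10.

09:20-11:50, 13:20-14:10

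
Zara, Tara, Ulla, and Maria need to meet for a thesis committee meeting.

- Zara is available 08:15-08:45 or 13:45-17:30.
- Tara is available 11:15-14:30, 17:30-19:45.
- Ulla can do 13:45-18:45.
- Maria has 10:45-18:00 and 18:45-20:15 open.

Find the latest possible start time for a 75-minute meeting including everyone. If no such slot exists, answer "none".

none

Zara ∩ Tara: 13:45-14:30.
Zara ∩ Tara ∩ Ulla: 13:45-14:30.
Zara ∩ Tara ∩ Ulla ∩ Maria: 13:45-14:30.
No common window is at least 75 minutes long.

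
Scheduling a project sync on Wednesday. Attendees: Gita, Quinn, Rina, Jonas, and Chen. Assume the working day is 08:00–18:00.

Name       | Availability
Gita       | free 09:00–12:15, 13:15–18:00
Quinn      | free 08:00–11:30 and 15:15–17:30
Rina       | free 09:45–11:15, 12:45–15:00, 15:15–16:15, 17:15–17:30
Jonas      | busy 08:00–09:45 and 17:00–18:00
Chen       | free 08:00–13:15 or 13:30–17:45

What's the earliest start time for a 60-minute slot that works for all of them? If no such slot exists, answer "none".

Gita free: 09:00-12:15, 13:15-18:00.
Quinn free: 08:00-11:30, 15:15-17:30.
Rina free: 09:45-11:15, 12:45-15:00, 15:15-16:15, 17:15-17:30.
Jonas free: 09:45-17:00 (invert busy blocks within the working day).
Chen free: 08:00-13:15, 13:30-17:45.
Gita ∩ Quinn: 09:00-11:30, 15:15-17:30.
Gita ∩ Quinn ∩ Rina: 09:45-11:15, 15:15-16:15, 17:15-17:30.
Gita ∩ Quinn ∩ Rina ∩ Jonas: 09:45-11:15, 15:15-16:15.
Gita ∩ Quinn ∩ Rina ∩ Jonas ∩ Chen: 09:45-11:15, 15:15-16:15.
The first common window of at least 60 minutes is 09:45-11:15, so the earliest start is 09:45.

09:45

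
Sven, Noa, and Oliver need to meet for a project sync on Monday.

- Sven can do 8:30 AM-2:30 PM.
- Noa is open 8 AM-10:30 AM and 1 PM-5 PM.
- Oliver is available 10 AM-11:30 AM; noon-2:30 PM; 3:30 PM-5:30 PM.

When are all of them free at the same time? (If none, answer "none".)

10:00-10:30, 13:00-14:30

Sven ∩ Noa: 08:30-10:30, 13:00-14:30.
Sven ∩ Noa ∩ Oliver: 10:00-10:30, 13:00-14:30.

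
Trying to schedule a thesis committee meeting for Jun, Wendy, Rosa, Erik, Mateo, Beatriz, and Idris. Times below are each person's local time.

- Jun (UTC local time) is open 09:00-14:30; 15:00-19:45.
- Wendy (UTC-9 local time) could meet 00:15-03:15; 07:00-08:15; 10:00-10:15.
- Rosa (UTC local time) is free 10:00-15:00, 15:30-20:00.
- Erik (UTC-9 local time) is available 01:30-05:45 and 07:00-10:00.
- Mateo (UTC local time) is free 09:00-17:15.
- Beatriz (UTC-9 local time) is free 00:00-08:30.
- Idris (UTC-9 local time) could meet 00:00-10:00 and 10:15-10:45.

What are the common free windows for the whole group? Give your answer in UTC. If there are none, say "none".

10:30-12:15, 16:00-17:15

Jun in UTC: 09:00-14:30, 15:00-19:45.
Wendy in UTC: 09:15-12:15, 16:00-17:15, 19:00-19:15 (add 9h to convert from UTC-9).
Rosa in UTC: 10:00-15:00, 15:30-20:00.
Erik in UTC: 10:30-14:45, 16:00-19:00 (add 9h to convert from UTC-9).
Mateo in UTC: 09:00-17:15.
Beatriz in UTC: 09:00-17:30 (add 9h to convert from UTC-9).
Idris in UTC: 09:00-19:00, 19:15-19:45 (add 9h to convert from UTC-9).
Jun ∩ Wendy: 09:15-12:15, 16:00-17:15, 19:00-19:15.
Jun ∩ Wendy ∩ Rosa: 10:00-12:15, 16:00-17:15, 19:00-19:15.
Jun ∩ Wendy ∩ Rosa ∩ Erik: 10:30-12:15, 16:00-17:15.
Jun ∩ Wendy ∩ Rosa ∩ Erik ∩ Mateo: 10:30-12:15, 16:00-17:15.
Jun ∩ Wendy ∩ Rosa ∩ Erik ∩ Mateo ∩ Beatriz: 10:30-12:15, 16:00-17:15.
Jun ∩ Wendy ∩ Rosa ∩ Erik ∩ Mateo ∩ Beatriz ∩ Idris: 10:30-12:15, 16:00-17:15.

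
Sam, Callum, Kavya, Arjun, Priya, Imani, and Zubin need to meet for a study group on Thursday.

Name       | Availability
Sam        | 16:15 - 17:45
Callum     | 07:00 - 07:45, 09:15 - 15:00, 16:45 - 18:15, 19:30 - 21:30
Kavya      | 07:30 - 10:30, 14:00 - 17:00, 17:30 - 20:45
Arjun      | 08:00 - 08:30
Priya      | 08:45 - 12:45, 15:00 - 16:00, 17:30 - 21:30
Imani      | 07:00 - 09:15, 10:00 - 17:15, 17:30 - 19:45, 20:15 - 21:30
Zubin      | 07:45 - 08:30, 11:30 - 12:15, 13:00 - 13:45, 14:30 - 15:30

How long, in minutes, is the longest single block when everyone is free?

Sam ∩ Callum: 16:45-17:45.
Sam ∩ Callum ∩ Kavya: 16:45-17:00, 17:30-17:45.
Sam ∩ Callum ∩ Kavya ∩ Arjun: ∅.
Sam ∩ Callum ∩ Kavya ∩ Arjun ∩ Priya: ∅.
Sam ∩ Callum ∩ Kavya ∩ Arjun ∩ Priya ∩ Imani: ∅.
Sam ∩ Callum ∩ Kavya ∩ Arjun ∩ Priya ∩ Imani ∩ Zubin: ∅.
There is no time when everyone is free.
No common window exists, so the longest block is 0 minutes.

0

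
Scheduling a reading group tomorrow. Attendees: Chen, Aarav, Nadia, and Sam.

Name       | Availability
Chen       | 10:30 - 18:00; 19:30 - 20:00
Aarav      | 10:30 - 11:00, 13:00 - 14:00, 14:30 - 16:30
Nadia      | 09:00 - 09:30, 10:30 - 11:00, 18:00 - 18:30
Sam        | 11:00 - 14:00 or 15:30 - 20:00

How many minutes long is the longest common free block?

Chen ∩ Aarav: 10:30-11:00, 13:00-14:00, 14:30-16:30.
Chen ∩ Aarav ∩ Nadia: 10:30-11:00.
Chen ∩ Aarav ∩ Nadia ∩ Sam: ∅.
There is no time when everyone is free.
No common window exists, so the longest block is 0 minutes.

0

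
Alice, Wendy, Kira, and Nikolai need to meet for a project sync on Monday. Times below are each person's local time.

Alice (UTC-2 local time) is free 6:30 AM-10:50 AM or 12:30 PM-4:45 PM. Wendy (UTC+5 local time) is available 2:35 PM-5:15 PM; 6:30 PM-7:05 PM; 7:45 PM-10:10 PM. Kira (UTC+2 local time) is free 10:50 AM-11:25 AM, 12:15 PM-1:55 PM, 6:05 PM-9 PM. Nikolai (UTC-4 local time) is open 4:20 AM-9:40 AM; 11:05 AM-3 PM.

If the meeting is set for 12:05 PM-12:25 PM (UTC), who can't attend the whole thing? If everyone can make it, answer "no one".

Kira, Wendy

Alice in UTC: 08:30-12:50, 14:30-18:45 (add 2h to convert from UTC-2).
Wendy in UTC: 09:35-12:15, 13:30-14:05, 14:45-17:10 (subtract 5h to convert from UTC+5).
Kira in UTC: 08:50-09:25, 10:15-11:55, 16:05-19:00 (subtract 2h to convert from UTC+2).
Nikolai in UTC: 08:20-13:40, 15:05-19:00 (add 4h to convert from UTC-4).
Alice: free for 12:05-12:25. Wendy: not fully free for 12:05-12:25. Kira: not fully free for 12:05-12:25. Nikolai: free for 12:05-12:25.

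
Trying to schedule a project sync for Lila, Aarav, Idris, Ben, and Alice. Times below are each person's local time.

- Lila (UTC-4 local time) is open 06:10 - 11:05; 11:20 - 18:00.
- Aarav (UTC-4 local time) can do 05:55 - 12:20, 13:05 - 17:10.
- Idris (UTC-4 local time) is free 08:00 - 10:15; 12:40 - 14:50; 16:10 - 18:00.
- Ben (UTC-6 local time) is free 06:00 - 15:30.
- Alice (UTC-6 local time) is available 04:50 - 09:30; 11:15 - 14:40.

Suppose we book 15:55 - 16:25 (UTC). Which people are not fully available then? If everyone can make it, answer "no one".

Lila in UTC: 10:10-15:05, 15:20-22:00 (add 4h to convert from UTC-4).
Aarav in UTC: 09:55-16:20, 17:05-21:10 (add 4h to convert from UTC-4).
Idris in UTC: 12:00-14:15, 16:40-18:50, 20:10-22:00 (add 4h to convert from UTC-4).
Ben in UTC: 12:00-21:30 (add 6h to convert from UTC-6).
Alice in UTC: 10:50-15:30, 17:15-20:40 (add 6h to convert from UTC-6).
Lila: free for 15:55-16:25. Aarav: not fully free for 15:55-16:25. Idris: not fully free for 15:55-16:25. Ben: free for 15:55-16:25. Alice: not fully free for 15:55-16:25.

Aarav, Alice, Idris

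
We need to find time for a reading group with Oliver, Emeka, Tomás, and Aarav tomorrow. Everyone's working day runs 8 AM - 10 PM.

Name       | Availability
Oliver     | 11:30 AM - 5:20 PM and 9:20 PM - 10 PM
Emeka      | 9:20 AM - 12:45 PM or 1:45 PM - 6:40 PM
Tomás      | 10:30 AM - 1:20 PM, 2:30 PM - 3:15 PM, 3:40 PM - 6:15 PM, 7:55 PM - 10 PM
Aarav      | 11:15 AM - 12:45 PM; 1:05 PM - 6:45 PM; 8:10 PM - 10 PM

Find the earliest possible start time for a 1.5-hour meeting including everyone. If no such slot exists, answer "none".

Oliver ∩ Emeka: 11:30-12:45, 13:45-17:20.
Oliver ∩ Emeka ∩ Tomás: 11:30-12:45, 14:30-15:15, 15:40-17:20.
Oliver ∩ Emeka ∩ Tomás ∩ Aarav: 11:30-12:45, 14:30-15:15, 15:40-17:20.
The first common window of at least 90 minutes is 15:40-17:20, so the earliest start is 15:40.

15:40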